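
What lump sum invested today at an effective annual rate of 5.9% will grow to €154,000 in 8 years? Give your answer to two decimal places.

€97,353.83

Discount factor = (1+0.059)^(−8) = 0.632168; PV = 154,000 × 0.632168 = 97,353.8296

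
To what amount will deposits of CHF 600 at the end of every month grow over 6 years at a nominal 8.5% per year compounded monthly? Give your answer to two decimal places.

CHF 56,100.71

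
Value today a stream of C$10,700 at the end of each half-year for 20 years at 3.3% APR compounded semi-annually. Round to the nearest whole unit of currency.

C$311,505

With 2 periods per year: i = 0.0165, n = 40.
PV = PMT · [1 − (1+i)^(−n)] / i = 10700 · 29.112574 = 311,504.5470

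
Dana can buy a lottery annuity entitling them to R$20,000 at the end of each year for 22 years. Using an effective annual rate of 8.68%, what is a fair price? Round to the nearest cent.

PV = PMT · [1 − (1+i)^(−n)] / i = 20000 · 9.674921 = 193,498.4253

R$193,498.43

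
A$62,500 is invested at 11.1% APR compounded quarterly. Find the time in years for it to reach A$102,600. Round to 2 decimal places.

Periodic rate i = 0.111/4 = 0.02775.
(1+i)^n = 102600/62500 = 1.64160, so n = ln 1.64160 / ln 1.02775 = 18.1087 quarters
= 18.1087/4 years

4.53 years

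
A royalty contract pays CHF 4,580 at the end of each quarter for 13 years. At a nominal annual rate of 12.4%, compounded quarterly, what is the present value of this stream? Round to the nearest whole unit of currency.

CHF 117,539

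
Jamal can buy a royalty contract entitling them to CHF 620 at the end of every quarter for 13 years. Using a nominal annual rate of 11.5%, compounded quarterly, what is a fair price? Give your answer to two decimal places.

CHF 16,626.19

With 4 periods per year: i = 0.02875, n = 52.
Annuity factor a(52|0.02875) = 26.816430; PV = 620 × 26.816430 = 16,626.1866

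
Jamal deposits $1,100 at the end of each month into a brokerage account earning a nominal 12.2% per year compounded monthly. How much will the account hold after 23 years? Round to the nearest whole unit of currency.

$1,656,587

i = 0.122/12 = 0.0101667 per month; n = 23·12 = 276.
FV = 1100 × [(1+0.0101667)^276 − 1] / 0.0101667 = 1100 × 1505.987784 = 1,656,586.5624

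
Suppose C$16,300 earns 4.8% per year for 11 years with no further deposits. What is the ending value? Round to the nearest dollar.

16,300 × (1+0.048)^11 = 16,300 × 1.674843 = 27,299.9413

C$27,300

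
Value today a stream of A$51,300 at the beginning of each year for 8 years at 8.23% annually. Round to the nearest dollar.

A$316,299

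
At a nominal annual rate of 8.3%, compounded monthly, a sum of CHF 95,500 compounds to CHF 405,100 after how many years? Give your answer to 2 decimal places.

Periodic rate i = 0.083/12 = 0.00691667.
(1+i)^n = 405100/95500 = 4.24188, so n = ln 4.24188 / ln 1.00692 = 209.6385 months
= 209.6385/12 years

17.47 years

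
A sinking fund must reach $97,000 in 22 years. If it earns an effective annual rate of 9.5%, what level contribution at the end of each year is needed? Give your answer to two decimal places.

PMT = 97000 / ( [(1+0.095)^22 − 1] / 0.095 ) = 97000 / 66.988910 = 1,448.0009

$1,448.00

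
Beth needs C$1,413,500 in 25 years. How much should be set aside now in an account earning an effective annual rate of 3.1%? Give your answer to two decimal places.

Discount factor = (1+0.031)^(−25) = 0.466158; PV = 1,413,500 × 0.466158 = 658,914.6761

C$658,914.68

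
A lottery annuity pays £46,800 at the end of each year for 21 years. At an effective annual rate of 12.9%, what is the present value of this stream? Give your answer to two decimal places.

£334,406.06

PV = PMT · [1 − (1+i)^(−n)] / i = 46800 · 7.145429 = 334,406.0595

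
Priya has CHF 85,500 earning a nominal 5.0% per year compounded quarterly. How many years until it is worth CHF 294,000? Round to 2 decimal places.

Periodic rate i = 0.05/4 = 0.0125.
(1+i)^n = 294000/85500 = 3.43860, so n = ln 3.43860 / ln 1.0125 = 99.4213 quarters
= 99.4213/4 years

24.86 years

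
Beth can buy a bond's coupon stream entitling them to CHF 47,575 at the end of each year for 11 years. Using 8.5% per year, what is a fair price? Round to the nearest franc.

CHF 331,549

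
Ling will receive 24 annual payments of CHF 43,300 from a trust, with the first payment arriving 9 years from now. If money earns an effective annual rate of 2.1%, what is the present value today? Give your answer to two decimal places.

CHF 685,734.79

Value one period before first payment (t=8): 43300 × [1 − (1+0.021)^(−24)] / 0.021 = 43300 × 18.701404 = 809,770.8105
Discount back 8 years: 809,770.8105 × (1+0.021)^(−8) = 809,770.8105 × 0.846826 = 685,734.7863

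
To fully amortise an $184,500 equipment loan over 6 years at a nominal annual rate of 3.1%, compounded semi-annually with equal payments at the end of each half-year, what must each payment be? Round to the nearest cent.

With 2 periods per year: i = 0.0155, n = 12.
PMT = 184500 / ( [1 − (1+0.0155)^(−12)] / 0.0155 ) = 184500 / 10.873609 = 16,967.6869

$16,967.69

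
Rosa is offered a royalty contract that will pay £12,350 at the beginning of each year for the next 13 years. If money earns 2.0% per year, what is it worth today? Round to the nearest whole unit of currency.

PV = PMT · [1 − (1+i)^(−n)] / i × (1+i) = 12350 · 11.575341 = 142,955.4641
(annuity-due: payments at period start, so ×(1+i).)

£142,955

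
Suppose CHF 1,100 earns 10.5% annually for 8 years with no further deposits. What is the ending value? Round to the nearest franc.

1,100 × (1+0.105)^8 = 1,100 × 2.222789 = 2,445.0678

CHF 2,445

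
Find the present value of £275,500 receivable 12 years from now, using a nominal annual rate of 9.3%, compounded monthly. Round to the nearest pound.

£90,639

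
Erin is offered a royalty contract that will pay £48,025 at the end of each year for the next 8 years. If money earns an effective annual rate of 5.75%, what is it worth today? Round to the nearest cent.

Annuity factor a(8|0.0575) = 6.271705; PV = 48025 × 6.271705 = 301,198.6233

£301,198.62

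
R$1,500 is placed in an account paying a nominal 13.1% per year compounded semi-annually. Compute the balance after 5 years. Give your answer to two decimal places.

R$2,828.95

Periodic rate i = 0.131/2 = 0.0655; n = 5 × 2 = 10 periods.
1,500 × (1+0.0655)^10 = 1,500 × 1.885969 = 2,828.9534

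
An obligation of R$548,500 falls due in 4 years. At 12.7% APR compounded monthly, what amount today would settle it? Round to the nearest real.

R$330,913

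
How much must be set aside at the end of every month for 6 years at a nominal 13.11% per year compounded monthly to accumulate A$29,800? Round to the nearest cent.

A$274.37

i = 0.1311/12 = 0.010925 per month; n = 6·12 = 72.
FV-annuity factor = 108.610553; PMT = 29800 / 108.610553 = 274.3748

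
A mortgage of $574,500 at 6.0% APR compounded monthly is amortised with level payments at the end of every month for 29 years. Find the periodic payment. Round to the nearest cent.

With 12 periods per year: i = 0.005, n = 348.
Annuity-PV factor = 164.743394; PMT = 574500 / 164.743394 = 3,487.2415

$3,487.24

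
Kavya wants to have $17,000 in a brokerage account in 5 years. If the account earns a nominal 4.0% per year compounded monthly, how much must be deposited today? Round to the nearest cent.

With 12 periods per year: i = 0.00333333, n = 60.
Discount factor = (1+0.00333333)^(−60) = 0.819003; PV = 17,000 × 0.819003 = 13,923.0528

$13,923.05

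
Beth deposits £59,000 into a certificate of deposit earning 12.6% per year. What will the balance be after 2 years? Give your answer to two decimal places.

59,000 × (1+0.126)^2 = 59,000 × 1.267876 = 74,804.6840

£74,804.68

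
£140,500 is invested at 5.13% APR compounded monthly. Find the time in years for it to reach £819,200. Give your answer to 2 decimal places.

34.44 years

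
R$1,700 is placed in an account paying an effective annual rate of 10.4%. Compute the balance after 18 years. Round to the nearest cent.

R$10,090.03

1,700 × (1+0.104)^18 = 1,700 × 5.935309 = 10,090.0250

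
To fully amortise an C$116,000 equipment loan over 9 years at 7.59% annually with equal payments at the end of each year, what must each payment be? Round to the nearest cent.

C$18,253.89

PMT = 116000 / ( [1 − (1+0.0759)^(−9)] / 0.0759 ) = 116000 / 6.354812 = 18,253.8851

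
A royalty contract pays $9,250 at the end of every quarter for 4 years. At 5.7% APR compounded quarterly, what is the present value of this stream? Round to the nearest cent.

i = 0.057/4 = 0.01425 per quarter; n = 4·4 = 16.
PV = PMT · [1 − (1+i)^(−n)] / i = 9250 · 14.217092 = 131,508.1013

$131,508.10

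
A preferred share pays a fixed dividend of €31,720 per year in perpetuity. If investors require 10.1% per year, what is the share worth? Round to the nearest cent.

€314,059.41

PV = C/r = 31720/0.101 = 314,059.4059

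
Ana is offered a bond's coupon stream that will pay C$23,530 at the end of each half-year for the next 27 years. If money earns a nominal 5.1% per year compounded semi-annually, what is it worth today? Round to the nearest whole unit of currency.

With 2 periods per year: i = 0.0255, n = 54.
PV = 23530 × [1 − (1+0.0255)^(−54)] / 0.0255 = 23530 × 29.147901 = 685,850.1208

C$685,850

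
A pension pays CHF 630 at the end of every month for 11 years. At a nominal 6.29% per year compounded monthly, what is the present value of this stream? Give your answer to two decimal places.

CHF 59,911.56

i = 0.0629/12 = 0.00524167 per month; n = 11·12 = 132.
PV = 630 × [1 − (1+0.00524167)^(−132)] / 0.00524167 = 630 × 95.097721 = 59,911.5642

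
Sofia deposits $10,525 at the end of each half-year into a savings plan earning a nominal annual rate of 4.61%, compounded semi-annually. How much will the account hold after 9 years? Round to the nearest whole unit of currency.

$231,552

With 2 periods per year: i = 0.02305, n = 18.
FV = PMT · [(1+i)^n − 1] / i = 10525 · 22.000212 = 231,552.2262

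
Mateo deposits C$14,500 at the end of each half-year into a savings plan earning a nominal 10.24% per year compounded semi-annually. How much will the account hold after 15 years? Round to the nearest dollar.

C$983,453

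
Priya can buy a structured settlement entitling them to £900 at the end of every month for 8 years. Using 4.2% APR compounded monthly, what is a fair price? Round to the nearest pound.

£73,275

With 12 periods per year: i = 0.0035, n = 96.
PV = 900 × [1 − (1+0.0035)^(−96)] / 0.0035 = 900 × 81.416443 = 73,274.7988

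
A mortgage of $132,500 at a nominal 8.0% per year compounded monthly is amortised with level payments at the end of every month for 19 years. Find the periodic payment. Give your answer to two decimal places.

$1,132.21

i = 0.08/12 = 0.00666667 per month; n = 19·12 = 228.
PMT = 132500 / ( [1 − (1+0.00666667)^(−228)] / 0.00666667 ) = 132500 / 117.027313 = 1,132.2143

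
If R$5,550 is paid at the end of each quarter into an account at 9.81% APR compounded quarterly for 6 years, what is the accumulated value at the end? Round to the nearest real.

R$178,486

i = 0.0981/4 = 0.024525 per quarter; n = 6·4 = 24.
Accumulation factor s(24|0.024525) = 32.159683; FV = 5550 × 32.159683 = 178,486.2419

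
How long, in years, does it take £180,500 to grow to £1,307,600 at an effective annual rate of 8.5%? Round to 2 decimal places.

24.27 years

n = ln(1.3076e+06/180500) / ln(1+0.085) = ln(7.24432) / 0.081580 = 24.2733 years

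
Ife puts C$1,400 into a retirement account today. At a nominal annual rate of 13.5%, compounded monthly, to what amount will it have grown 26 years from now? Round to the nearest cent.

C$45,918.83

i = 0.135/12 = 0.01125 per month; n = 26·12 = 312.
1,400 × (1+0.01125)^312 = 1,400 × 32.799166 = 45,918.8325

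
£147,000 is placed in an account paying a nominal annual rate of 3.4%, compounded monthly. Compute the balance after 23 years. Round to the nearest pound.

£320,963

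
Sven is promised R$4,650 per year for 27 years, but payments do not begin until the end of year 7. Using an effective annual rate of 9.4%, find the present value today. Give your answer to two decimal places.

Value one period before first payment (t=6): 4650 × [1 − (1+0.094)^(−27)] / 0.094 = 4650 × 9.697699 = 45,094.3004
Discount back 6 years: 45,094.3004 × (1+0.094)^(−6) = 45,094.3004 × 0.583305 = 26,303.7532

R$26,303.75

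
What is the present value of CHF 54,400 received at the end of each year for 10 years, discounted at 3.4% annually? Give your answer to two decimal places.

CHF 454,712.30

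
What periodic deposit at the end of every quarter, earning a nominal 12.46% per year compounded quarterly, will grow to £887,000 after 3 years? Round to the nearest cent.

Periodic rate i = 0.1246/4 = 0.03115; n = 3 × 4 = 12 periods.
PMT = 887000 / ( [(1+0.03115)^12 − 1] / 0.03115 ) = 887000 / 14.285106 = 62,092.6434

£62,092.64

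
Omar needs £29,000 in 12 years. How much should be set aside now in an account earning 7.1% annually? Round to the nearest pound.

PV = 29,000 / (1 + 0.071)^12 = 29,000 / 2.277580 = 12,732.8126

£12,733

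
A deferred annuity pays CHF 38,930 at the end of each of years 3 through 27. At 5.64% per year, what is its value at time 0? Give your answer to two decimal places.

Value one period before first payment (t=2): 38930 × [1 − (1+0.0564)^(−25)] / 0.0564 = 38930 × 13.232583 = 515,144.4611
Discount back 2 years: 515,144.4611 × (1+0.0564)^(−2) = 515,144.4611 × 0.896073 = 461,606.8549

CHF 461,606.85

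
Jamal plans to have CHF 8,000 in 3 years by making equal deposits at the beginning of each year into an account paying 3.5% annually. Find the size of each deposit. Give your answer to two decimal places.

CHF 2,488.38

FV-annuity factor × (1+i) = 3.214943; PMT = 8000 / 3.214943 = 2,488.3801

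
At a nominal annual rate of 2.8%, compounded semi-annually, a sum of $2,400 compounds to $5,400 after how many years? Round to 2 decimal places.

Periodic rate i = 0.028/2 = 0.014.
(1+i)^n = 5400/2400 = 2.25000, so n = ln 2.25000 / ln 1.014 = 58.3281 half-years
= 58.3281/2 years

29.16 years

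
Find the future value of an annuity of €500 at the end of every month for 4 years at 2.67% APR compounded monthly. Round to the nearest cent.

€25,298.81

i = 0.0267/12 = 0.002225 per month; n = 4·12 = 48.
Accumulation factor s(48|0.002225) = 50.597612; FV = 500 × 50.597612 = 25,298.8060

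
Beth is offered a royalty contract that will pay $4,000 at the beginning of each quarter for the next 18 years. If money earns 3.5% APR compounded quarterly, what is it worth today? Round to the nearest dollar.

With 4 periods per year: i = 0.00875, n = 72.
Annuity factor a(72|0.00875) × (1+i) = 53.717004; PV = 4000 × 53.717004 = 214,868.0149
(annuity-due: payments at period start, so ×(1+i).)

$214,868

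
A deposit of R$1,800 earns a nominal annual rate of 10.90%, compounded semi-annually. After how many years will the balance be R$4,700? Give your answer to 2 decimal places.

9.04 years

Periodic rate i = 0.109/2 = 0.0545.
n = ln(4700/1800) / ln(1+0.0545) = ln(2.61111) / 0.053067 = 18.0862 half-years
= 18.0862/2 years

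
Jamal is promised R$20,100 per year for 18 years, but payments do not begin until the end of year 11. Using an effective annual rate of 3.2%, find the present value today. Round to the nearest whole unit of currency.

R$198,380

PV at t=10 (ordinary 18-year annuity): 20100 × a(18|0.032) = 20100 × 13.523807 = 271,828.5232
Discount back 10 years: 271,828.5232 × (1+0.032)^(−10) = 271,828.5232 × 0.729799 = 198,380.0762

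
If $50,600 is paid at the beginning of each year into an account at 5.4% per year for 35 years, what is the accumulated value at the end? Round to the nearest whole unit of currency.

FV = 50600 × [(1+0.054)^35 − 1] / 0.054 × (1+i) = 50600 × 103.471037 = 5,235,634.4686
(Beginning-of-period payments → annuity-due factor ×(1+i).)

$5,235,634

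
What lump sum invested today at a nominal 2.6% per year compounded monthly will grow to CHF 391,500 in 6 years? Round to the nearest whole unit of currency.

CHF 335,008

With 12 periods per year: i = 0.00216667, n = 72.
PV = FV·(1+i)^(−n) = 391,500 × 0.855704 = 335,007.9530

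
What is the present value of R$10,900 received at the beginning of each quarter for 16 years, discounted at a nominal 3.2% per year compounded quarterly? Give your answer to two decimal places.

With 4 periods per year: i = 0.008, n = 64.
Annuity factor a(64|0.008) × (1+i) = 50.334747; PV = 10900 × 50.334747 = 548,648.7393
Payments are at the start of each period, so multiply by (1+i).

R$548,648.74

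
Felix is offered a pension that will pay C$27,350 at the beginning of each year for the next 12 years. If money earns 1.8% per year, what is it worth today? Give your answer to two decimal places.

PV = PMT · [1 − (1+i)^(−n)] / i × (1+i) = 27350 · 10.899127 = 298,091.1211
Payments are at the start of each period, so multiply by (1+i).

C$298,091.12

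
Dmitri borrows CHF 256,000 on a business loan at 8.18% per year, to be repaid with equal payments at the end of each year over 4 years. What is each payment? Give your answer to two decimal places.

CHF 77,601.63

Annuity-PV factor = 3.298900; PMT = 256000 / 3.298900 = 77,601.6315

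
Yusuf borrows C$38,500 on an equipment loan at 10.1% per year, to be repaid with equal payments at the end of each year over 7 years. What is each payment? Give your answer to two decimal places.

PMT = 38500 / ( [1 − (1+0.101)^(−7)] / 0.101 ) = 38500 / 4.852432 = 7,934.1665

C$7,934.17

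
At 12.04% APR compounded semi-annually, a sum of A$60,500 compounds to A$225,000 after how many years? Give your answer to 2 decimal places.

Periodic rate i = 0.1204/2 = 0.0602.
(1+i)^n = 225000/60500 = 3.71901, so n = ln 3.71901 / ln 1.0602 = 22.4686 half-years
= 22.4686/2 years

11.23 years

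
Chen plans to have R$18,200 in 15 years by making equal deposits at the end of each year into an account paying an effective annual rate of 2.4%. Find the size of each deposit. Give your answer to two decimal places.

R$1,022.36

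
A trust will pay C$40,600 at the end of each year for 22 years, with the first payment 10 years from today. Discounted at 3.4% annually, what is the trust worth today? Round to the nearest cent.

PV at t=9 (ordinary 22-year annuity): 40600 × a(22|0.034) = 40600 × 15.316630 = 621,855.1786
PV₀ = 621,855.1786 / (1+0.034)^9 = 621,855.1786 / 1.351092 = 460,261.2435

C$460,261.24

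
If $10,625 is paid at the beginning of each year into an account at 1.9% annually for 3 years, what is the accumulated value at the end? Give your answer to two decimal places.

FV = PMT · [(1+i)^n − 1] / i × (1+i) = 10625 · 3.115451 = 33,101.6654
Payments are at the start of each period, so multiply by (1+i).

$33,101.67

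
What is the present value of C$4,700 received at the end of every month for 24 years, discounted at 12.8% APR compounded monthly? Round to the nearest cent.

With 12 periods per year: i = 0.0106667, n = 288.
PV = 4700 × [1 − (1+0.0106667)^(−288)] / 0.0106667 = 4700 × 89.335476 = 419,876.7358

C$419,876.74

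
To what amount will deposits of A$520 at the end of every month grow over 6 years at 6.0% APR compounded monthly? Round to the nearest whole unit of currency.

Periodic rate i = 0.06/12 = 0.005; n = 6 × 12 = 72 periods.
FV = PMT · [(1+i)^n − 1] / i = 520 · 86.408856 = 44,932.6050

A$44,933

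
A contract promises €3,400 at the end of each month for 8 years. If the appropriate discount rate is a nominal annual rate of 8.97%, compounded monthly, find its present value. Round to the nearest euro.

i = 0.0897/12 = 0.007475 per month; n = 8·12 = 96.
Annuity factor a(96|0.007475) = 68.331005; PV = 3400 × 68.331005 = 232,325.4161

€232,325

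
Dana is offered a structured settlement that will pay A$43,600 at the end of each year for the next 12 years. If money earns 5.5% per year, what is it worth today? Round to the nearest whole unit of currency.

Annuity factor a(12|0.055) = 8.618518; PV = 43600 × 8.618518 = 375,767.3782

A$375,767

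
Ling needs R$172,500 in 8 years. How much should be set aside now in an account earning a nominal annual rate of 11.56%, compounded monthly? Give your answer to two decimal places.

Periodic rate i = 0.1156/12 = 0.00963333; n = 8 × 12 = 96 periods.
PV = 172,500 / (1 + 0.00963333)^96 = 172,500 / 2.510229 = 68,718.8324

R$68,718.83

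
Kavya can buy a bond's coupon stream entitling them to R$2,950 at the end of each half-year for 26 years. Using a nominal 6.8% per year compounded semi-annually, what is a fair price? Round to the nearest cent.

R$71,514.52

Periodic rate i = 0.068/2 = 0.034; n = 26 × 2 = 52 periods.
PV = PMT · [1 − (1+i)^(−n)] / i = 2950 · 24.242211 = 71,514.5219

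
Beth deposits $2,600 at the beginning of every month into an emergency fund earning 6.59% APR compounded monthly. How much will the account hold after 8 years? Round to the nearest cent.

$329,299.17

Periodic rate i = 0.0659/12 = 0.00549167; n = 8 × 12 = 96 periods.
FV = 2600 × [(1+0.00549167)^96 − 1] / 0.00549167 × (1+i) = 2600 × 126.653528 = 329,299.1729
(annuity-due: payments at period start, so ×(1+i).)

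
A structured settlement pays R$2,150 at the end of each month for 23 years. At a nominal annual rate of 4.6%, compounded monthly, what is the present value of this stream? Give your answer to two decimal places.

Periodic rate i = 0.046/12 = 0.00383333; n = 23 × 12 = 276 periods.
Annuity factor a(276|0.00383333) = 170.125489; PV = 2150 × 170.125489 = 365,769.8008

R$365,769.80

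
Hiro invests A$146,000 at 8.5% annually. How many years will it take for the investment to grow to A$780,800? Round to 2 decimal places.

20.55 years

n = ln(780800/146000) / ln(1+0.085) = ln(5.34795) / 0.081580 = 20.5530 years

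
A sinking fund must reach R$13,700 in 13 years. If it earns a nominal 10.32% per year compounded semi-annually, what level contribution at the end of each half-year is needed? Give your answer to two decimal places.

With 2 periods per year: i = 0.0516, n = 26.
FV-annuity factor = 52.311266; PMT = 13700 / 52.311266 = 261.8939

R$261.89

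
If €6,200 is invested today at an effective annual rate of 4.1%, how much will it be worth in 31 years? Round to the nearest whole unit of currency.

6,200 × (1+0.041)^31 = 6,200 × 3.475142 = 21,545.8834

€21,546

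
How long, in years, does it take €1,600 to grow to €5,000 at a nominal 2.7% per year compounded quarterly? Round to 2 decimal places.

42.34 years

Periodic rate i = 0.027/4 = 0.00675.
n = ln(5000/1600) / ln(1+0.00675) = ln(3.12500) / 0.006727 = 169.3742 quarters
= 169.3742/4 years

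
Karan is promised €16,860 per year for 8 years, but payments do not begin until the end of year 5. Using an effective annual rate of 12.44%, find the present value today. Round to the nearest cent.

PV at t=4 (ordinary 8-year annuity): 16860 × a(8|0.1244) = 16860 × 4.892193 = 82,482.3659
Discount back 4 years: 82,482.3659 × (1+0.1244)^(−4) = 82,482.3659 × 0.625629 = 51,603.3340

€51,603.33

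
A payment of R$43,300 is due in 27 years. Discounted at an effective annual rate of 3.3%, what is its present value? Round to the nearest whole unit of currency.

R$18,021

PV = 43,300 / (1 + 0.033)^27 = 43,300 / 2.402751 = 18,021.0136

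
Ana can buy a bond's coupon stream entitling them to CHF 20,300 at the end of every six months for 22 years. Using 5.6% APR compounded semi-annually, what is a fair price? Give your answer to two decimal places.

Periodic rate i = 0.056/2 = 0.028; n = 22 × 2 = 44 periods.
Annuity factor a(44|0.028) = 25.118213; PV = 20300 × 25.118213 = 509,899.7270

CHF 509,899.73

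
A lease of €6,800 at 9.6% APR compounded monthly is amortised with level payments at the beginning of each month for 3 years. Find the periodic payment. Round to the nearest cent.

€216.41

With 12 periods per year: i = 0.008, n = 36.
PMT = 6800 / ( [1 − (1+0.008)^(−36)] / 0.008 × (1+i) ) = 6800 / 31.421725 = 216.4108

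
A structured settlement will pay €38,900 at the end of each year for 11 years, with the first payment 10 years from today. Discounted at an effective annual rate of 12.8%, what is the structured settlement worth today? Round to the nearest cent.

€75,466.79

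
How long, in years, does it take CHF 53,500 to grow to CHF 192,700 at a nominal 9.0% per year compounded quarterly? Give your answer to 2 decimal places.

14.40 years

Periodic rate i = 0.09/4 = 0.0225.
(1+i)^n = 192700/53500 = 3.60187, so n = ln 3.60187 / ln 1.0225 = 57.5918 quarters
= 57.5918/4 years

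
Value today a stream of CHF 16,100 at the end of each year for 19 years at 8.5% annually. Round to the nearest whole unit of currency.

Annuity factor a(19|0.085) = 9.267720; PV = 16100 × 9.267720 = 149,210.2955

CHF 149,210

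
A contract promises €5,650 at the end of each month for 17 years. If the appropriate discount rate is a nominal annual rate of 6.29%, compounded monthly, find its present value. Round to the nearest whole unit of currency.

Periodic rate i = 0.0629/12 = 0.00524167; n = 17 × 12 = 204 periods.
PV = PMT · [1 − (1+i)^(−n)] / i = 5650 · 125.111230 = 706,878.4467

€706,878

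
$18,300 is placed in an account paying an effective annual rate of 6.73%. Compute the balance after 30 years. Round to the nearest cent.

$129,135.72

FV = 18,300 × (1 + 0.0673)^30 = 129,135.7153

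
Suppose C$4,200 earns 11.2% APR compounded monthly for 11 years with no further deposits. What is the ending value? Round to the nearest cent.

C$14,315.90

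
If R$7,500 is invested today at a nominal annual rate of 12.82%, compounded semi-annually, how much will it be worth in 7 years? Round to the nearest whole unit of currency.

R$17,898

With 2 periods per year: i = 0.0641, n = 14.
FV = PV·(1+i)^n = 7,500 × 2.386460 = 17,898.4519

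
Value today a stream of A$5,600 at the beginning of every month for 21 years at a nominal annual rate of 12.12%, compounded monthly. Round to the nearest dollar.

Periodic rate i = 0.1212/12 = 0.0101; n = 21 × 12 = 252 periods.
PV = PMT · [1 − (1+i)^(−n)] / i × (1+i) = 5600 · 92.062567 = 515,550.3738
(annuity-due: payments at period start, so ×(1+i).)

A$515,550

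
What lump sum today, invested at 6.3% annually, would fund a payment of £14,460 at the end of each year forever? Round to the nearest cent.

£229,523.81

PV = PMT / i = 14460 / 0.063 = 229,523.8095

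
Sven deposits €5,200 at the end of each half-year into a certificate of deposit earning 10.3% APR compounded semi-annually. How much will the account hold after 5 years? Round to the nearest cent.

€65,864.79

Periodic rate i = 0.103/2 = 0.0515; n = 5 × 2 = 10 periods.
FV = 5200 × [(1+0.0515)^10 − 1] / 0.0515 = 5200 × 12.666305 = 65,864.7866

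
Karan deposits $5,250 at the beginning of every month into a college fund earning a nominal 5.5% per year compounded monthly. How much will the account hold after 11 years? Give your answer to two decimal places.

$953,615.02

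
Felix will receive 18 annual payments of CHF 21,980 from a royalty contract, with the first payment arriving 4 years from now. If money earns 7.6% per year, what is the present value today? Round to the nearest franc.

PV at t=3 (ordinary 18-year annuity): 21980 × a(18|0.076) = 21980 × 9.637709 = 211,836.8536
PV₀ = 211,836.8536 / (1+0.076)^3 = 211,836.8536 / 1.245767 = 170,045.3277

CHF 170,045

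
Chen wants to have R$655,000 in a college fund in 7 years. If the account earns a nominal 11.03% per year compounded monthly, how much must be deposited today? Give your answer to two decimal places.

i = 0.1103/12 = 0.00919167 per month; n = 7·12 = 84.
PV = FV·(1+i)^(−n) = 655,000 × 0.463674 = 303,706.5938

R$303,706.59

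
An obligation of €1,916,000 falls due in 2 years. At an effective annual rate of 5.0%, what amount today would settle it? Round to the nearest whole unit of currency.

Discount factor = (1+0.05)^(−2) = 0.907029; PV = 1,916,000 × 0.907029 = 1,737,868.4807

€1,737,868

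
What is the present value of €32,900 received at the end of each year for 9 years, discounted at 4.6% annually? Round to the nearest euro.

€238,070

PV = PMT · [1 − (1+i)^(−n)] / i = 32900 · 7.236158 = 238,069.6136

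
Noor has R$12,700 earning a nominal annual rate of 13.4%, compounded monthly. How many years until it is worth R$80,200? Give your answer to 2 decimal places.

13.83 years

Periodic rate i = 0.134/12 = 0.0111667.
n = ln(80200/12700) / ln(1+0.0111667) = ln(6.31496) / 0.011105 = 165.9575 months
= 165.9575/12 years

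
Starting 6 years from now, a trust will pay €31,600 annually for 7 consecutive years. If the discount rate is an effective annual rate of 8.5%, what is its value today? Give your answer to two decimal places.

€107,567.79

PV at t=5 (ordinary 7-year annuity): 31600 × a(7|0.085) = 31600 × 5.118514 = 161,745.0272
PV₀ = 161,745.0272 / (1+0.085)^5 = 161,745.0272 / 1.503657 = 107,567.7901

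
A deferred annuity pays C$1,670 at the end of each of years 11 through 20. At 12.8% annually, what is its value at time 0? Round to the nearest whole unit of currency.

C$2,739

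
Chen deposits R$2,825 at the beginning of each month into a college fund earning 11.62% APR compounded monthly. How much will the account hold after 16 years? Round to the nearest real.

R$1,579,286

With 12 periods per year: i = 0.00968333, n = 192.
FV = 2825 × [(1+0.00968333)^192 − 1] / 0.00968333 × (1+i) = 2825 × 559.039410 = 1,579,286.3320
Payments are at the start of each period, so multiply by (1+i).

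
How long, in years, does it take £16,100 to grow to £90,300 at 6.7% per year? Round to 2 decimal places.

26.59 years

n = ln(90300/16100) / ln(1+0.067) = ln(5.60870) / 0.064851 = 26.5889 years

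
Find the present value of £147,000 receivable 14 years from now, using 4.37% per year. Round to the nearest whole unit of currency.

PV = FV·(1+i)^(−n) = 147,000 × 0.549466 = 80,771.4290

£80,771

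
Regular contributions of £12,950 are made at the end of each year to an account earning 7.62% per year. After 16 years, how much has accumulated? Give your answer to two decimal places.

£380,356.41

FV = 12950 × [(1+0.0762)^16 − 1] / 0.0762 = 12950 × 29.371151 = 380,356.4058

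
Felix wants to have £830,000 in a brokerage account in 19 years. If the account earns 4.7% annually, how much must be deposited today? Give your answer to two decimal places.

PV = FV·(1+i)^(−n) = 830,000 × 0.417843 = 346,809.6238

£346,809.62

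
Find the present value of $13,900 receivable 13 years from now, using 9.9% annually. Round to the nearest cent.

PV = FV·(1+i)^(−n) = 13,900 × 0.293110 = 4,074.2230

$4,074.22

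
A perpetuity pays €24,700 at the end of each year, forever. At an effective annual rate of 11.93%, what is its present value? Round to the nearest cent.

€207,041.07

PV = C/r = 24700/0.1193 = 207,041.0729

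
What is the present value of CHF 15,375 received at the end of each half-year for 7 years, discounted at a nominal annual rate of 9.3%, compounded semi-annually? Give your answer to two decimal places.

With 2 periods per year: i = 0.0465, n = 14.
PV = 15375 × [1 − (1+0.0465)^(−14)] / 0.0465 = 15375 × 10.123921 = 155,655.2890

CHF 155,655.29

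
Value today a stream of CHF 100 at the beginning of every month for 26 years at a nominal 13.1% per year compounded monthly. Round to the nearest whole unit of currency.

CHF 8,947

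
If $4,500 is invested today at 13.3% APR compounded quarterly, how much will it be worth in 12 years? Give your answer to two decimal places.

$21,630.79

i = 0.133/4 = 0.03325 per quarter; n = 12·4 = 48.
FV = PV·(1+i)^n = 4,500 × 4.806842 = 21,630.7901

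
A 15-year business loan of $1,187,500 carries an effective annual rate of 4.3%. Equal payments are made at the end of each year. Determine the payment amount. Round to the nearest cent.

Annuity-PV factor = 10.888741; PMT = 1.1875e+06 / 10.888741 = 109,057.6023

$109,057.60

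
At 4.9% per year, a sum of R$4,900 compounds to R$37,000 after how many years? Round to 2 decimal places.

42.26 years

(1+i)^n = 37000/4900 = 7.55102, so n = ln 7.55102 / ln 1.049 = 42.2616 years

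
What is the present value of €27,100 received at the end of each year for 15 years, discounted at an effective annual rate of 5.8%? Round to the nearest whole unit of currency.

€266,676

PV = 27100 × [1 − (1+0.058)^(−15)] / 0.058 = 27100 × 9.840437 = 266,675.8556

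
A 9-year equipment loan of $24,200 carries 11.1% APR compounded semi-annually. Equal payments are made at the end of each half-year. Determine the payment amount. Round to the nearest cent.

$2,160.11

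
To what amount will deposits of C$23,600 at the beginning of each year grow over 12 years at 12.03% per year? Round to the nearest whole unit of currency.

C$639,223

FV = 23600 × [(1+0.1203)^12 − 1] / 0.1203 × (1+i) = 23600 × 27.085718 = 639,222.9421
(Beginning-of-period payments → annuity-due factor ×(1+i).)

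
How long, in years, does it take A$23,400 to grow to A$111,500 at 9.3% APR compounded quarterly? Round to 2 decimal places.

Periodic rate i = 0.093/4 = 0.02325.
n = ln(111500/23400) / ln(1+0.02325) = ln(4.76496) / 0.022984 = 67.9299 quarters
= 67.9299/4 years

16.98 years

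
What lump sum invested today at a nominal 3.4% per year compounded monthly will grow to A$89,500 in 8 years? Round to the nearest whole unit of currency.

A$68,212

With 12 periods per year: i = 0.00283333, n = 96.
Discount factor = (1+0.00283333)^(−96) = 0.762147; PV = 89,500 × 0.762147 = 68,212.1862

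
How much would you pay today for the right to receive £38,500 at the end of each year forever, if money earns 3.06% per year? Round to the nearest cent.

PV = PMT / i = 38500 / 0.0306 = 1,258,169.9346

£1,258,169.93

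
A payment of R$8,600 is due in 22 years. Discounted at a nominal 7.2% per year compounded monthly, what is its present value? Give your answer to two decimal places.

R$1,772.68

Periodic rate i = 0.072/12 = 0.006; n = 22 × 12 = 264 periods.
PV = FV·(1+i)^(−n) = 8,600 × 0.206126 = 1,772.6849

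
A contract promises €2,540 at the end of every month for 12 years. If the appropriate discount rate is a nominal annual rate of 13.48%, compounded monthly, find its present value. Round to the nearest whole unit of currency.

i = 0.1348/12 = 0.0112333 per month; n = 12·12 = 144.
PV = 2540 × [1 − (1+0.0112333)^(−144)] / 0.0112333 = 2540 × 71.201371 = 180,851.4824

€180,851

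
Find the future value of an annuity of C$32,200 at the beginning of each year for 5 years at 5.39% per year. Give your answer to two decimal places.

Accumulation factor s(5|0.0539) × (1+i) = 5.869004; FV = 32200 × 5.869004 = 188,981.9339
(Beginning-of-period payments → annuity-due factor ×(1+i).)

C$188,981.93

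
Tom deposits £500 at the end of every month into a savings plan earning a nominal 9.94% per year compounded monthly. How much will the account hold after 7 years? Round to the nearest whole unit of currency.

Periodic rate i = 0.0994/12 = 0.00828333; n = 7 × 12 = 84 periods.
Accumulation factor s(84|0.00828333) = 120.672890; FV = 500 × 120.672890 = 60,336.4450

£60,336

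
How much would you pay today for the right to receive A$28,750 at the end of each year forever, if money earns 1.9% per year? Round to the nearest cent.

PV = C/r = 28750/0.019 = 1,513,157.8947

A$1,513,157.89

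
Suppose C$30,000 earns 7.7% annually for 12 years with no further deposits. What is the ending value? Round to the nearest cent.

30,000 × (1+0.077)^12 = 30,000 × 2.435502 = 73,065.0514

C$73,065.05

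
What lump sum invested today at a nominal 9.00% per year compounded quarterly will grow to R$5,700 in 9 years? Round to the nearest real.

With 4 periods per year: i = 0.0225, n = 36.
Discount factor = (1+0.0225)^(−36) = 0.448870; PV = 5,700 × 0.448870 = 2,558.5591

R$2,559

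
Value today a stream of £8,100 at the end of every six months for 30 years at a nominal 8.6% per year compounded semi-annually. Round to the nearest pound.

£173,307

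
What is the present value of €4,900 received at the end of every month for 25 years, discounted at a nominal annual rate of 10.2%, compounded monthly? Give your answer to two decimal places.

€530,971.11

i = 0.102/12 = 0.0085 per month; n = 25·12 = 300.
PV = 4900 × [1 − (1+0.0085)^(−300)] / 0.0085 = 4900 × 108.361452 = 530,971.1128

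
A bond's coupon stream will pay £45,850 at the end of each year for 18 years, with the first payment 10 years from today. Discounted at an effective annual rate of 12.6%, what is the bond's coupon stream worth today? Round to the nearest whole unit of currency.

£110,290

Value one period before first payment (t=9): 45850 × [1 − (1+0.126)^(−18)] / 0.126 = 45850 × 6.999079 = 320,907.7652
Discount back 9 years: 320,907.7652 × (1+0.126)^(−9) = 320,907.7652 × 0.343680 = 110,289.6380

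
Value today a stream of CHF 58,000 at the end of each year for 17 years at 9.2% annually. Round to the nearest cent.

CHF 489,228.08

PV = 58000 × [1 − (1+0.092)^(−17)] / 0.092 = 58000 × 8.434967 = 489,228.0793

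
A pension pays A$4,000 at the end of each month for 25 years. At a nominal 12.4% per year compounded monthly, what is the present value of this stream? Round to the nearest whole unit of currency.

i = 0.124/12 = 0.0103333 per month; n = 25·12 = 300.
Annuity factor a(300|0.0103333) = 92.344690; PV = 4000 × 92.344690 = 369,378.7595

A$369,379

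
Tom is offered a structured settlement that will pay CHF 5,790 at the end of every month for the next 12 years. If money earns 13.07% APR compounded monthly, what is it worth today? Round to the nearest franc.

CHF 419,882

With 12 periods per year: i = 0.0108917, n = 144.
PV = 5790 × [1 − (1+0.0108917)^(−144)] / 0.0108917 = 5790 × 72.518486 = 419,882.0327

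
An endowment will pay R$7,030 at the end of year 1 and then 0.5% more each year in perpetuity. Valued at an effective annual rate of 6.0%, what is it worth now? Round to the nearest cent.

R$127,818.18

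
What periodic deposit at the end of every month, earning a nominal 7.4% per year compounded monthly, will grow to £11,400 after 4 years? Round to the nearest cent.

i = 0.074/12 = 0.00616667 per month; n = 4·12 = 48.
PMT = 11400 / ( [(1+0.00616667)^48 − 1] / 0.00616667 ) = 11400 / 55.661948 = 204.8078

£204.81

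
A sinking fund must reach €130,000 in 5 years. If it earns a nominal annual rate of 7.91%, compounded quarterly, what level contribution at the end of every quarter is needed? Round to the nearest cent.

Periodic rate i = 0.0791/4 = 0.019775; n = 5 × 4 = 20 periods.
PMT = 130000 / ( [(1+0.019775)^20 − 1] / 0.019775 ) = 130000 / 24.243007 = 5,362.3711

€5,362.37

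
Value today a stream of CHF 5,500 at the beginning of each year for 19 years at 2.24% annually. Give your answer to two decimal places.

PV = PMT · [1 − (1+i)^(−n)] / i × (1+i) = 5500 · 15.680440 = 86,242.4196
(annuity-due: payments at period start, so ×(1+i).)

CHF 86,242.42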